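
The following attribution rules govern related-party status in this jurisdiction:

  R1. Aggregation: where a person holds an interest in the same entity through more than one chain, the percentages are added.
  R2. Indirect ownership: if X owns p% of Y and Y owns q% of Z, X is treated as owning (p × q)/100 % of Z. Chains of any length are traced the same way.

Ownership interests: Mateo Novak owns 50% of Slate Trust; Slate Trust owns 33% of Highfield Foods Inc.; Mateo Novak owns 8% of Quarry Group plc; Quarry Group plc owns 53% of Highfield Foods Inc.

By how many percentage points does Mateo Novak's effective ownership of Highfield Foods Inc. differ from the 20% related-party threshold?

0.74

Chain via Slate Trust (R2): 50% × 33% = 16.5% of Highfield Foods Inc.
Chain via Quarry Group plc (R2): 8% × 53% = 4.24% of Highfield Foods Inc.
Aggregating (R1): 16.5% + 4.24% = 20.74%.
20.74% exceeds the 20% threshold by 0.74 percentage points.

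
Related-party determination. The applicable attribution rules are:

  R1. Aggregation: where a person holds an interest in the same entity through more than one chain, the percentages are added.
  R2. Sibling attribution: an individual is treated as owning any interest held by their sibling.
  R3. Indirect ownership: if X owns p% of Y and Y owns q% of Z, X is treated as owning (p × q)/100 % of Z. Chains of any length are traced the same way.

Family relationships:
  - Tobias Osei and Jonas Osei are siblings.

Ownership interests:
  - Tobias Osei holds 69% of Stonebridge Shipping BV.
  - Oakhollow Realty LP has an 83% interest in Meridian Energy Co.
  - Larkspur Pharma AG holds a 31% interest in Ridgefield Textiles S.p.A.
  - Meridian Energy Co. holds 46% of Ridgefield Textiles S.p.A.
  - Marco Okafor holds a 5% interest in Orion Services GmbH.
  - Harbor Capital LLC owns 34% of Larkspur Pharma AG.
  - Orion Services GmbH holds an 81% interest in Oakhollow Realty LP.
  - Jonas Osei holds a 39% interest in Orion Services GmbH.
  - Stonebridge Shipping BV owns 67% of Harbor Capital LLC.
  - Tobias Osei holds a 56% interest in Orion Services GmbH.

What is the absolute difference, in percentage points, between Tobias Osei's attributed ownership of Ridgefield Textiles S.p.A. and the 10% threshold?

By sibling attribution (R2), Tobias Osei is treated as also owning Jonas Osei's interest in Orion Services GmbH, giving 56% + 39% = 95%.
Chain via Orion Services GmbH → Oakhollow Realty LP → Meridian Energy Co. (R3): 95% × 81% × 83% × 46% = 29.37951% of Ridgefield Textiles S.p.A.
Chain via Stonebridge Shipping BV → Harbor Capital LLC → Larkspur Pharma AG (R3): 69% × 67% × 34% × 31% = 4.872642% of Ridgefield Textiles S.p.A.
Aggregating (R1): 29.37951% + 4.872642% = 34.252152%.
34.252152% exceeds the 10% threshold by 24.252152 percentage points.

24.252152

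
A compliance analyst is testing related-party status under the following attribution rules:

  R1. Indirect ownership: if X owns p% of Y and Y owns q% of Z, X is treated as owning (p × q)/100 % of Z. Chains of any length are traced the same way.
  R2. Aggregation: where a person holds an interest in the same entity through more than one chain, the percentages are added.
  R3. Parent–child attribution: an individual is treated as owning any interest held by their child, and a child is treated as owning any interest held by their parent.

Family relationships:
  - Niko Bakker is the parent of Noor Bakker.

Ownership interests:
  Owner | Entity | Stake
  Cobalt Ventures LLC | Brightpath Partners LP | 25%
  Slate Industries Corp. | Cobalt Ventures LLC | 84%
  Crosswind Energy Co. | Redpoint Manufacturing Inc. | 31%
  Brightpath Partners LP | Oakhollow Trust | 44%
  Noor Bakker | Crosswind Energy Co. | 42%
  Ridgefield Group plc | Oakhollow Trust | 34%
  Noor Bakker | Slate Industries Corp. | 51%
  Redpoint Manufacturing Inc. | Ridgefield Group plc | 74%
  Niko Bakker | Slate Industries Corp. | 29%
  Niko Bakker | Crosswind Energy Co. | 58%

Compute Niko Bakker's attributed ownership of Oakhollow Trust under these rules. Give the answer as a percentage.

15.1916%

By parent–child attribution (R3), Niko Bakker is treated as also owning Noor Bakker's interest in Slate Industries Corp, giving 29% + 51% = 80%.
By parent–child attribution (R3), Niko Bakker is treated as also owning Noor Bakker's interest in Crosswind Energy Co, giving 58% + 42% = 100%.
Chain via Slate Industries Corp. → Cobalt Ventures LLC → Brightpath Partners LP (R1): 80% × 84% × 25% × 44% = 7.392% of Oakhollow Trust.
Chain via Crosswind Energy Co. → Redpoint Manufacturing Inc. → Ridgefield Group plc (R1): 100% × 31% × 74% × 34% = 7.7996% of Oakhollow Trust.
Aggregating (R2): 7.392% + 7.7996% = 15.1916%.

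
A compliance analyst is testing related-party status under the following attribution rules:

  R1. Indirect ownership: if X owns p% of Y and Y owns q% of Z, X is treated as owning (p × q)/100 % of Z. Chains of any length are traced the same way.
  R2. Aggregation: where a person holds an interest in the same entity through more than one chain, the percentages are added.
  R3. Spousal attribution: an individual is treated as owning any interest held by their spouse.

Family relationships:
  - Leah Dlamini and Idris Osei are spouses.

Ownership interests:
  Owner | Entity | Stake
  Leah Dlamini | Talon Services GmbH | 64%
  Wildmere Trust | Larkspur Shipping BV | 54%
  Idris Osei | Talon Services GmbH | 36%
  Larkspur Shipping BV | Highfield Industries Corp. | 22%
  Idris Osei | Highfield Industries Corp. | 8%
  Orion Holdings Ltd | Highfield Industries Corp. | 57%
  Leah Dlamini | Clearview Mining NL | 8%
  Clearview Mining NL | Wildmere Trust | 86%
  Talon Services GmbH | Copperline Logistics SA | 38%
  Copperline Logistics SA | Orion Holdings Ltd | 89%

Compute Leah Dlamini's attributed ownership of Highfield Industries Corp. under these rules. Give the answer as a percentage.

By spousal attribution (R3), Leah Dlamini is treated as also owning Idris Osei's interest in Talon Services GmbH, giving 64% + 36% = 100%.
By spousal attribution (R3), Leah Dlamini is treated as owning Idris Osei's 8% interest in Highfield Industries Corp.
Chain via Clearview Mining NL → Wildmere Trust → Larkspur Shipping BV (R1): 8% × 86% × 54% × 22% = 0.817344% of Highfield Industries Corp.
Chain via Talon Services GmbH → Copperline Logistics SA → Orion Holdings Ltd (R1): 100% × 38% × 89% × 57% = 19.2774% of Highfield Industries Corp.
Direct interest in Highfield Industries Corp: 8%.
Aggregating (R2): 0.817344% + 19.2774% + 8% = 28.094744%.

28.094744%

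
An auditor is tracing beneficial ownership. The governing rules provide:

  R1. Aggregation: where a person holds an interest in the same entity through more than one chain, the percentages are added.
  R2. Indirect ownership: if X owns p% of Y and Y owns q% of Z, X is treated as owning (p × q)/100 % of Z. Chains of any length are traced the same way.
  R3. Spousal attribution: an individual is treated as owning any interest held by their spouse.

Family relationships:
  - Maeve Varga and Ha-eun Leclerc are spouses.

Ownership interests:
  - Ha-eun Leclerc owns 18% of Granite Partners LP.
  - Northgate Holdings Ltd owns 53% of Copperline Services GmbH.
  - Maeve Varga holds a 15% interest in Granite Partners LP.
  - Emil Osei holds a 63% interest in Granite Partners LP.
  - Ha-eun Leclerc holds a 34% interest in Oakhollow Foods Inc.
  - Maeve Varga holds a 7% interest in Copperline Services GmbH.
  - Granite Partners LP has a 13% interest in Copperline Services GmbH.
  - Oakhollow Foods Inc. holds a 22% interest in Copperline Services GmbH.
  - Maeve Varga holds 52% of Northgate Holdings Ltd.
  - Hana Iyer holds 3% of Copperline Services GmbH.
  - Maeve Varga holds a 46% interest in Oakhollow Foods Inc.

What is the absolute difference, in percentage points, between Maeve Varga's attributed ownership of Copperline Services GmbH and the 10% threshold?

46.45

By spousal attribution (R3), Maeve Varga is treated as also owning Ha-eun Leclerc's interest in Oakhollow Foods Inc, giving 46% + 34% = 80%.
By spousal attribution (R3), Maeve Varga is treated as also owning Ha-eun Leclerc's interest in Granite Partners LP, giving 15% + 18% = 33%.
Chain via Oakhollow Foods Inc. (R2): 80% × 22% = 17.6% of Copperline Services GmbH.
Chain via Northgate Holdings Ltd (R2): 52% × 53% = 27.56% of Copperline Services GmbH.
Chain via Granite Partners LP (R2): 33% × 13% = 4.29% of Copperline Services GmbH.
Direct interest in Copperline Services GmbH: 7%.
Aggregating (R1): 17.6% + 27.56% + 4.29% + 7% = 56.45%.
56.45% exceeds the 10% threshold by 46.45 percentage points.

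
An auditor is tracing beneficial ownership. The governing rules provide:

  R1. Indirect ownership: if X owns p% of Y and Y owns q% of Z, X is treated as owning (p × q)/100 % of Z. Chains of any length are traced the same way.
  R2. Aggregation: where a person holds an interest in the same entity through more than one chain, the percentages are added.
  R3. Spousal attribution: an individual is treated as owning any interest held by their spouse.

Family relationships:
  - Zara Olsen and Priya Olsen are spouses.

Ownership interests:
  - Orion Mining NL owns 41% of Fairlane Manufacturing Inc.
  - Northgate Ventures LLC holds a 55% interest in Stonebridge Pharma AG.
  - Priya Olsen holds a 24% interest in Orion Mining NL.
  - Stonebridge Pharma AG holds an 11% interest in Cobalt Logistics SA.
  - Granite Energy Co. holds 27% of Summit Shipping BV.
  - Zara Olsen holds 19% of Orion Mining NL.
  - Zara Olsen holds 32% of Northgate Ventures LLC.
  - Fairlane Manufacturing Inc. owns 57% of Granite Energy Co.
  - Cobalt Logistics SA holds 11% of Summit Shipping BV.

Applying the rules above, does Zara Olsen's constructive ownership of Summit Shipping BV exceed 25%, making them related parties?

No

By spousal attribution (R3), Zara Olsen is treated as also owning Priya Olsen's interest in Orion Mining NL, giving 19% + 24% = 43%.
Chain via Orion Mining NL → Fairlane Manufacturing Inc. → Granite Energy Co. (R1): 43% × 41% × 57% × 27% = 2.713257% of Summit Shipping BV.
Chain via Northgate Ventures LLC → Stonebridge Pharma AG → Cobalt Logistics SA (R1): 32% × 55% × 11% × 11% = 0.21296% of Summit Shipping BV.
Aggregating (R2): 2.713257% + 0.21296% = 2.926217%.
2.926217% does not exceed the 25% threshold, so Zara is not a related party to Summit Shipping BV.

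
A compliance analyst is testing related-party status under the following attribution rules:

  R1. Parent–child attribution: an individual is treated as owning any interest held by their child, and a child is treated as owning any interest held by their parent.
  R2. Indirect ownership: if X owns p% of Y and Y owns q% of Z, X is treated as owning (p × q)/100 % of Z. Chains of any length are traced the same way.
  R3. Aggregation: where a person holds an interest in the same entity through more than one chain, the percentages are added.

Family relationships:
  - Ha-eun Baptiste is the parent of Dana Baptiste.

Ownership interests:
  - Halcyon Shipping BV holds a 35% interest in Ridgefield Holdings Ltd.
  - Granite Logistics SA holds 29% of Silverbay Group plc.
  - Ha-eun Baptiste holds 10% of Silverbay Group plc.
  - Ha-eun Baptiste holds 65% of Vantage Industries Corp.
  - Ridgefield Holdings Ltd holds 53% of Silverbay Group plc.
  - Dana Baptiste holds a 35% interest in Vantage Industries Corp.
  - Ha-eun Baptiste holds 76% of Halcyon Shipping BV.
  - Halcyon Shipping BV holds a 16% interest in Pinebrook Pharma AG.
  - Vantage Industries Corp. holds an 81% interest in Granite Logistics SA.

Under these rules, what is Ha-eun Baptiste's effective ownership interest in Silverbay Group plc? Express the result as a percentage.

By parent–child attribution (R1), Ha-eun Baptiste is treated as also owning Dana Baptiste's interest in Vantage Industries Corp, giving 65% + 35% = 100%.
Chain via Halcyon Shipping BV → Ridgefield Holdings Ltd (R2): 76% × 35% × 53% = 14.098% of Silverbay Group plc.
Chain via Vantage Industries Corp. → Granite Logistics SA (R2): 100% × 81% × 29% = 23.49% of Silverbay Group plc.
Direct interest in Silverbay Group plc: 10%.
Aggregating (R3): 14.098% + 23.49% + 10% = 47.588%.

47.588%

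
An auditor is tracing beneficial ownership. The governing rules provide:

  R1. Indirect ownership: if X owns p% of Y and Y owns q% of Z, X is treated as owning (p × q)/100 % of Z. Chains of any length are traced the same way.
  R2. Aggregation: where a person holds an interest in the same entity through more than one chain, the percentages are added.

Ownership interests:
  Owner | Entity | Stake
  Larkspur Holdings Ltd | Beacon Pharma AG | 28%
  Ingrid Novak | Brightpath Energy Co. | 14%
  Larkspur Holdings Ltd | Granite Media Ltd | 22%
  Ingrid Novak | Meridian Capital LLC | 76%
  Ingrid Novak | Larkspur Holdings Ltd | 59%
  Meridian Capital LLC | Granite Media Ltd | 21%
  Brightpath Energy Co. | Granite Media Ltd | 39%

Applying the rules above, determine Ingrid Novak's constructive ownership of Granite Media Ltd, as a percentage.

Chain via Meridian Capital LLC (R1): 76% × 21% = 15.96% of Granite Media Ltd.
Chain via Larkspur Holdings Ltd (R1): 59% × 22% = 12.98% of Granite Media Ltd.
Chain via Brightpath Energy Co. (R1): 14% × 39% = 5.46% of Granite Media Ltd.
Aggregating (R2): 15.96% + 12.98% + 5.46% = 34.4%.

34.4%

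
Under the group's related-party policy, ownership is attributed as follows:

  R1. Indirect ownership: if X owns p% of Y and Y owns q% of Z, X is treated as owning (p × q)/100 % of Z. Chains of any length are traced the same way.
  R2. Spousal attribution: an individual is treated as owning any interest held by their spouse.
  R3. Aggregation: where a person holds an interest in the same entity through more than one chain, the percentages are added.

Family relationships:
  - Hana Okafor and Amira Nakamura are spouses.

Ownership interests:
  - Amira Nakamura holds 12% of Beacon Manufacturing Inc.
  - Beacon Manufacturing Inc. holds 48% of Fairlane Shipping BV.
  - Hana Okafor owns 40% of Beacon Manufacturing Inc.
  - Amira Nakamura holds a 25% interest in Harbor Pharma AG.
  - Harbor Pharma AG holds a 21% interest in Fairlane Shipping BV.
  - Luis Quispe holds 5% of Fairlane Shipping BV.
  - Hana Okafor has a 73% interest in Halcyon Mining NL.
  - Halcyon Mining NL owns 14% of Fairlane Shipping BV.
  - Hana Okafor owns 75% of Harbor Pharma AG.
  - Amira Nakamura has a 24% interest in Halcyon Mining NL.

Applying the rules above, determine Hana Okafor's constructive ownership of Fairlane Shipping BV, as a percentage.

59.54%

By spousal attribution (R2), Hana Okafor is treated as also owning Amira Nakamura's interest in Beacon Manufacturing Inc, giving 40% + 12% = 52%.
By spousal attribution (R2), Hana Okafor is treated as also owning Amira Nakamura's interest in Halcyon Mining NL, giving 73% + 24% = 97%.
By spousal attribution (R2), Hana Okafor is treated as also owning Amira Nakamura's interest in Harbor Pharma AG, giving 75% + 25% = 100%.
Chain via Beacon Manufacturing Inc. (R1): 52% × 48% = 24.96% of Fairlane Shipping BV.
Chain via Halcyon Mining NL (R1): 97% × 14% = 13.58% of Fairlane Shipping BV.
Chain via Harbor Pharma AG (R1): 100% × 21% = 21% of Fairlane Shipping BV.
Aggregating (R3): 24.96% + 13.58% + 21% = 59.54%.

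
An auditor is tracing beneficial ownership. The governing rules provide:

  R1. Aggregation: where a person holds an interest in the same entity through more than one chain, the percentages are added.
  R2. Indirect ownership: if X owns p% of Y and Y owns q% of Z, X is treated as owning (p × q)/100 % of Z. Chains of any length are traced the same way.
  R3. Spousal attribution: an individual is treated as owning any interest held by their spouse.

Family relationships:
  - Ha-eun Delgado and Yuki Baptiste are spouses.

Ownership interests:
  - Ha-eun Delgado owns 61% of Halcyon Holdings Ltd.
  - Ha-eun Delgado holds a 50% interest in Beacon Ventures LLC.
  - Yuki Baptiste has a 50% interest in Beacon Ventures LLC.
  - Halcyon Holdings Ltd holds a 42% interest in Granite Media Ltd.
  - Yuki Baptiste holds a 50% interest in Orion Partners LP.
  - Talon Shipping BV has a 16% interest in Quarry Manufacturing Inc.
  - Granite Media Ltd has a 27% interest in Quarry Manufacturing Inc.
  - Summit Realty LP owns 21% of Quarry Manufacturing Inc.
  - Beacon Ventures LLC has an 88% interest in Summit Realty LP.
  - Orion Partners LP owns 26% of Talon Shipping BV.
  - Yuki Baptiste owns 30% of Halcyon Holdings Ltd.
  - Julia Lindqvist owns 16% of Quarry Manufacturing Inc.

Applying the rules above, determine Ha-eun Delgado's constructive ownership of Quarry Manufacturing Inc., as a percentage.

30.8794%

By spousal attribution (R3), Ha-eun Delgado is treated as also owning Yuki Baptiste's interest in Beacon Ventures LLC, giving 50% + 50% = 100%.
By spousal attribution (R3), Ha-eun Delgado is treated as also owning Yuki Baptiste's interest in Halcyon Holdings Ltd, giving 61% + 30% = 91%.
By spousal attribution (R3), Ha-eun Delgado is treated as owning Yuki Baptiste's 50% interest in Orion Partners LP.
Chain via Beacon Ventures LLC → Summit Realty LP (R2): 100% × 88% × 21% = 18.48% of Quarry Manufacturing Inc.
Chain via Halcyon Holdings Ltd → Granite Media Ltd (R2): 91% × 42% × 27% = 10.3194% of Quarry Manufacturing Inc.
Chain via Orion Partners LP → Talon Shipping BV (R2): 50% × 26% × 16% = 2.08% of Quarry Manufacturing Inc.
Aggregating (R1): 18.48% + 10.3194% + 2.08% = 30.8794%.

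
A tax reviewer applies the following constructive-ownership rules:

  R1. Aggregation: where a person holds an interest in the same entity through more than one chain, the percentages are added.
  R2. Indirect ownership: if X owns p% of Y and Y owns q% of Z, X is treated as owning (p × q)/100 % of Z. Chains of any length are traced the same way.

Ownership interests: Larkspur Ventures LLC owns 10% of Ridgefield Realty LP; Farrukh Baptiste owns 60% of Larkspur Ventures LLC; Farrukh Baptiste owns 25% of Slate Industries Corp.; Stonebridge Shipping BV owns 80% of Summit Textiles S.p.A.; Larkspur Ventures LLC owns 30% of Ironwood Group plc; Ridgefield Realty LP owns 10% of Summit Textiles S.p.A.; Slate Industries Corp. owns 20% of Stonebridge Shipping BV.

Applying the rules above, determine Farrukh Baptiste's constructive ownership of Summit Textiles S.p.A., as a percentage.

4.6%

Chain via Larkspur Ventures LLC → Ridgefield Realty LP (R2): 60% × 10% × 10% = 0.6% of Summit Textiles S.p.A.
Chain via Slate Industries Corp. → Stonebridge Shipping BV (R2): 25% × 20% × 80% = 4% of Summit Textiles S.p.A.
Aggregating (R1): 0.6% + 4% = 4.6%.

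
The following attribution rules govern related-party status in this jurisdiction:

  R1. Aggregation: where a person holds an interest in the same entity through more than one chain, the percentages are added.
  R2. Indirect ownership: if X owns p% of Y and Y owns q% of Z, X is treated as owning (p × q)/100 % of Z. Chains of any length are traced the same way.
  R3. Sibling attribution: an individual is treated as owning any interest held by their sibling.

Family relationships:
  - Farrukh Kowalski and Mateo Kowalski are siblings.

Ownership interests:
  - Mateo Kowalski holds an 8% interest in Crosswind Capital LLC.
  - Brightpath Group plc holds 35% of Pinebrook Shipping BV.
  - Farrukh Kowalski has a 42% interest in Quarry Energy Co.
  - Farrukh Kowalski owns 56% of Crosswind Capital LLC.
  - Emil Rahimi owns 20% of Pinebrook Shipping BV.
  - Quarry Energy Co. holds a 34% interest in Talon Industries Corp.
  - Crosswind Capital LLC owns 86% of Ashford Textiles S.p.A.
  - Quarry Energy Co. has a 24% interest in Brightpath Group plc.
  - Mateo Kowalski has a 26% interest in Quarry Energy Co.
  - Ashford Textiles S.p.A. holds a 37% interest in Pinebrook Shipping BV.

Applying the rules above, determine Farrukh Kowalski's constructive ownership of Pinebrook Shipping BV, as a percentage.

26.0768%

By sibling attribution (R3), Farrukh Kowalski is treated as also owning Mateo Kowalski's interest in Quarry Energy Co, giving 42% + 26% = 68%.
By sibling attribution (R3), Farrukh Kowalski is treated as also owning Mateo Kowalski's interest in Crosswind Capital LLC, giving 56% + 8% = 64%.
Chain via Quarry Energy Co. → Brightpath Group plc (R2): 68% × 24% × 35% = 5.712% of Pinebrook Shipping BV.
Chain via Crosswind Capital LLC → Ashford Textiles S.p.A. (R2): 64% × 86% × 37% = 20.3648% of Pinebrook Shipping BV.
Aggregating (R1): 5.712% + 20.3648% = 26.0768%.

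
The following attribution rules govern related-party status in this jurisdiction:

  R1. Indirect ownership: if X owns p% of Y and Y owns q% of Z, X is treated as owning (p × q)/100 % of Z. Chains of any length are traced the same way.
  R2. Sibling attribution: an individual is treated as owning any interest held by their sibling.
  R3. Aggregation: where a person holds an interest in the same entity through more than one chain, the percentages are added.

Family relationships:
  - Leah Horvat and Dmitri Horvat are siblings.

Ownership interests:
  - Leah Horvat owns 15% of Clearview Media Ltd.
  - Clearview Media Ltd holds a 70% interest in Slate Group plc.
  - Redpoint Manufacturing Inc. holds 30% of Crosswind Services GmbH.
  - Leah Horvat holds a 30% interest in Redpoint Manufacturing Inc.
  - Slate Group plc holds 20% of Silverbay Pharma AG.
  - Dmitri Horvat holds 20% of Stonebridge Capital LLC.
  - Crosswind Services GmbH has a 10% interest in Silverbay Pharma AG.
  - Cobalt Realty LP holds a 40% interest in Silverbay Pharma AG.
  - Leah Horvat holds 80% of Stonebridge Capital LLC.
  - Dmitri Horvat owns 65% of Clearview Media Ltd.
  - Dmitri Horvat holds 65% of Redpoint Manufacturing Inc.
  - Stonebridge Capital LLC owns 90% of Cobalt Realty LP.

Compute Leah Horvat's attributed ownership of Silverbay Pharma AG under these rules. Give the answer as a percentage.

50.05%

By sibling attribution (R2), Leah Horvat is treated as also owning Dmitri Horvat's interest in Redpoint Manufacturing Inc, giving 30% + 65% = 95%.
By sibling attribution (R2), Leah Horvat is treated as also owning Dmitri Horvat's interest in Clearview Media Ltd, giving 15% + 65% = 80%.
By sibling attribution (R2), Leah Horvat is treated as also owning Dmitri Horvat's interest in Stonebridge Capital LLC, giving 80% + 20% = 100%.
Chain via Redpoint Manufacturing Inc. → Crosswind Services GmbH (R1): 95% × 30% × 10% = 2.85% of Silverbay Pharma AG.
Chain via Clearview Media Ltd → Slate Group plc (R1): 80% × 70% × 20% = 11.2% of Silverbay Pharma AG.
Chain via Stonebridge Capital LLC → Cobalt Realty LP (R1): 100% × 90% × 40% = 36% of Silverbay Pharma AG.
Aggregating (R3): 2.85% + 11.2% + 36% = 50.05%.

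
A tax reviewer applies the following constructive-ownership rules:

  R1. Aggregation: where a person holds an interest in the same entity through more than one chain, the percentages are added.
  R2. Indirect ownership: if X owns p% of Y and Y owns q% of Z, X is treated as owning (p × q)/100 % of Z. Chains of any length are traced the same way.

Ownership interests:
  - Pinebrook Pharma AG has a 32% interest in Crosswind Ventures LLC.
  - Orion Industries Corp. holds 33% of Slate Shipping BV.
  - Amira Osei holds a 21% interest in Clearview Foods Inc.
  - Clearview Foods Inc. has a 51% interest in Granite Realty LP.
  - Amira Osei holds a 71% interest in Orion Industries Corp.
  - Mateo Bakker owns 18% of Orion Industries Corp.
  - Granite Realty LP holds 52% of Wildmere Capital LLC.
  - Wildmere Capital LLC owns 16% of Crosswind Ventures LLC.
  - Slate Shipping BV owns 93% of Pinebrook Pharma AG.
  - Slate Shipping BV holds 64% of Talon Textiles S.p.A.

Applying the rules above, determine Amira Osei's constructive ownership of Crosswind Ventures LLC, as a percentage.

7.86384%

Chain via Clearview Foods Inc. → Granite Realty LP → Wildmere Capital LLC (R2): 21% × 51% × 52% × 16% = 0.891072% of Crosswind Ventures LLC.
Chain via Orion Industries Corp. → Slate Shipping BV → Pinebrook Pharma AG (R2): 71% × 33% × 93% × 32% = 6.972768% of Crosswind Ventures LLC.
Aggregating (R1): 0.891072% + 6.972768% = 7.86384%.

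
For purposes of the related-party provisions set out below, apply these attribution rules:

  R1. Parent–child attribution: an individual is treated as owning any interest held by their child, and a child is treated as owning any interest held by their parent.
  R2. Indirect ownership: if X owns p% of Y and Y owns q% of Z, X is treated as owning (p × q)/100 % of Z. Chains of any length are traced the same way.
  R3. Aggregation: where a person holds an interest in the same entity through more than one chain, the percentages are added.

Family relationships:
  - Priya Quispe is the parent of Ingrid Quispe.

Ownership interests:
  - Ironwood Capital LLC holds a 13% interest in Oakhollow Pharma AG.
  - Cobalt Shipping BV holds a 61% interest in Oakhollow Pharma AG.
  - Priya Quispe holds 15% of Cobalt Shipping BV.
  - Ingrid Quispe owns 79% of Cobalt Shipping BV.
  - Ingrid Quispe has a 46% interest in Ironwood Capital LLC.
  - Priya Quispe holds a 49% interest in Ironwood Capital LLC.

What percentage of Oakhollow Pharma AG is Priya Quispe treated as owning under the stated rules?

By parent–child attribution (R1), Priya Quispe is treated as also owning Ingrid Quispe's interest in Cobalt Shipping BV, giving 15% + 79% = 94%.
By parent–child attribution (R1), Priya Quispe is treated as also owning Ingrid Quispe's interest in Ironwood Capital LLC, giving 49% + 46% = 95%.
Chain via Cobalt Shipping BV (R2): 94% × 61% = 57.34% of Oakhollow Pharma AG.
Chain via Ironwood Capital LLC (R2): 95% × 13% = 12.35% of Oakhollow Pharma AG.
Aggregating (R3): 57.34% + 12.35% = 69.69%.

69.69%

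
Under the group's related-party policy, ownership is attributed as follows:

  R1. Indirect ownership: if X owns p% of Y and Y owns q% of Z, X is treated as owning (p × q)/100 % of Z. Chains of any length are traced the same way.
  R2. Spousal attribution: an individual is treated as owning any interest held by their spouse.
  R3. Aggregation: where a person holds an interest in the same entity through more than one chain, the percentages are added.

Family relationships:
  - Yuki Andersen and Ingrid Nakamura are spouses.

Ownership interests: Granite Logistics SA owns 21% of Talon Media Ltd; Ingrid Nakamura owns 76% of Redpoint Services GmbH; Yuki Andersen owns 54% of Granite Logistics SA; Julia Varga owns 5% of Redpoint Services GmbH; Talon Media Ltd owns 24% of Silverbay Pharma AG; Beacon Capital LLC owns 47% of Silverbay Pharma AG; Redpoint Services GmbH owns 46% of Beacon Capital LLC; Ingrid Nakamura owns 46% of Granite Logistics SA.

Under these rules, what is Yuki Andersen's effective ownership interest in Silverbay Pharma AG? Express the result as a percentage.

21.4712%

By spousal attribution (R2), Yuki Andersen is treated as also owning Ingrid Nakamura's interest in Granite Logistics SA, giving 54% + 46% = 100%.
By spousal attribution (R2), Yuki Andersen is treated as owning Ingrid Nakamura's 76% interest in Redpoint Services GmbH.
Chain via Granite Logistics SA → Talon Media Ltd (R1): 100% × 21% × 24% = 5.04% of Silverbay Pharma AG.
Chain via Redpoint Services GmbH → Beacon Capital LLC (R1): 76% × 46% × 47% = 16.4312% of Silverbay Pharma AG.
Aggregating (R3): 5.04% + 16.4312% = 21.4712%.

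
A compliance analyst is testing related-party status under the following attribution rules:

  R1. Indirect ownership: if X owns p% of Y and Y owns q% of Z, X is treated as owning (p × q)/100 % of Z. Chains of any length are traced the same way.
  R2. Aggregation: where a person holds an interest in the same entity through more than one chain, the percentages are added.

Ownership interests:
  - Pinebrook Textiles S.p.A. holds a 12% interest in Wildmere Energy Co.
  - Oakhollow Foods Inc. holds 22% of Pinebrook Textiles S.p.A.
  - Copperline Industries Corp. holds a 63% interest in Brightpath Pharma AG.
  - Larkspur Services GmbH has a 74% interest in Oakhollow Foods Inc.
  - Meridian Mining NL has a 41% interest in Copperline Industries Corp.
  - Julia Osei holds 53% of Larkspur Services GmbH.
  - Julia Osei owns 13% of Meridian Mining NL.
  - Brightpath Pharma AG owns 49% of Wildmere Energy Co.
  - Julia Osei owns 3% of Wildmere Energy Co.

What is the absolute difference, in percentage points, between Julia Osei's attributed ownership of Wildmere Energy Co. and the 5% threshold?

Chain via Larkspur Services GmbH → Oakhollow Foods Inc. → Pinebrook Textiles S.p.A. (R1): 53% × 74% × 22% × 12% = 1.035408% of Wildmere Energy Co.
Chain via Meridian Mining NL → Copperline Industries Corp. → Brightpath Pharma AG (R1): 13% × 41% × 63% × 49% = 1.645371% of Wildmere Energy Co.
Direct interest in Wildmere Energy Co: 3%.
Aggregating (R2): 1.035408% + 1.645371% + 3% = 5.680779%.
5.680779% exceeds the 5% threshold by 0.680779 percentage points.

0.680779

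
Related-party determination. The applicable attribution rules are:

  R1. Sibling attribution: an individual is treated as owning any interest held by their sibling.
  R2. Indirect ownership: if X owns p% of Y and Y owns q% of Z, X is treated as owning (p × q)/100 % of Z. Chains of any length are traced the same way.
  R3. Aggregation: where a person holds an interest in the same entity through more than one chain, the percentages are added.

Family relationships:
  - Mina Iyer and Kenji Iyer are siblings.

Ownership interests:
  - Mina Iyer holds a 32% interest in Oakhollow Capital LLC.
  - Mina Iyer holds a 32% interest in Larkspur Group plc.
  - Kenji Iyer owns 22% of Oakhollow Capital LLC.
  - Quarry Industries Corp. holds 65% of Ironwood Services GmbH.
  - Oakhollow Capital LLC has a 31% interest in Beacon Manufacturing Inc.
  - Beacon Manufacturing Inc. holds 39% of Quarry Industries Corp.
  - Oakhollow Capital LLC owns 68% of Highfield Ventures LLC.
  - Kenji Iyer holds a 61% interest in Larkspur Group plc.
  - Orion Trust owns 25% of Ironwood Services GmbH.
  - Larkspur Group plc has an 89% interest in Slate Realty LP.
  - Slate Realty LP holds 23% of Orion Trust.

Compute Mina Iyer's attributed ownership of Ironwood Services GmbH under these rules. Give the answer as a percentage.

9.002865%

By sibling attribution (R1), Mina Iyer is treated as also owning Kenji Iyer's interest in Larkspur Group plc, giving 32% + 61% = 93%.
By sibling attribution (R1), Mina Iyer is treated as also owning Kenji Iyer's interest in Oakhollow Capital LLC, giving 32% + 22% = 54%.
Chain via Larkspur Group plc → Slate Realty LP → Orion Trust (R2): 93% × 89% × 23% × 25% = 4.759275% of Ironwood Services GmbH.
Chain via Oakhollow Capital LLC → Beacon Manufacturing Inc. → Quarry Industries Corp. (R2): 54% × 31% × 39% × 65% = 4.24359% of Ironwood Services GmbH.
Aggregating (R3): 4.759275% + 4.24359% = 9.002865%.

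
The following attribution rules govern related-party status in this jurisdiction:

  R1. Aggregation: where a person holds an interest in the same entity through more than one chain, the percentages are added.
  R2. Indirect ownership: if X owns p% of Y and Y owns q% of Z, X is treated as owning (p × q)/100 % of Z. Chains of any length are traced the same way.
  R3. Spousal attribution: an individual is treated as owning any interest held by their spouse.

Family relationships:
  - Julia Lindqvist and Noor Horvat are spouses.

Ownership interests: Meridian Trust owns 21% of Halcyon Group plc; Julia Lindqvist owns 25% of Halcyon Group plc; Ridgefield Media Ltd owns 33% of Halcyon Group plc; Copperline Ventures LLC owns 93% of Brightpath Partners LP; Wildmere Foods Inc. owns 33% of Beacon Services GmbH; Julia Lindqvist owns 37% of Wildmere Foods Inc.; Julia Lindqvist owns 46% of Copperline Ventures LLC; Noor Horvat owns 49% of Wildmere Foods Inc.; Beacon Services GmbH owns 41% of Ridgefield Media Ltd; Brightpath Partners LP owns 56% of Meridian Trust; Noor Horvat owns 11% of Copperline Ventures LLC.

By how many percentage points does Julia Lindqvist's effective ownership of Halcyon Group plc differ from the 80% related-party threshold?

44.92621

By spousal attribution (R3), Julia Lindqvist is treated as also owning Noor Horvat's interest in Wildmere Foods Inc, giving 37% + 49% = 86%.
By spousal attribution (R3), Julia Lindqvist is treated as also owning Noor Horvat's interest in Copperline Ventures LLC, giving 46% + 11% = 57%.
Chain via Wildmere Foods Inc. → Beacon Services GmbH → Ridgefield Media Ltd (R2): 86% × 33% × 41% × 33% = 3.839814% of Halcyon Group plc.
Chain via Copperline Ventures LLC → Brightpath Partners LP → Meridian Trust (R2): 57% × 93% × 56% × 21% = 6.233976% of Halcyon Group plc.
Direct interest in Halcyon Group plc: 25%.
Aggregating (R1): 3.839814% + 6.233976% + 25% = 35.07379%.
35.07379% falls short of the 80% threshold by 44.92621 percentage points.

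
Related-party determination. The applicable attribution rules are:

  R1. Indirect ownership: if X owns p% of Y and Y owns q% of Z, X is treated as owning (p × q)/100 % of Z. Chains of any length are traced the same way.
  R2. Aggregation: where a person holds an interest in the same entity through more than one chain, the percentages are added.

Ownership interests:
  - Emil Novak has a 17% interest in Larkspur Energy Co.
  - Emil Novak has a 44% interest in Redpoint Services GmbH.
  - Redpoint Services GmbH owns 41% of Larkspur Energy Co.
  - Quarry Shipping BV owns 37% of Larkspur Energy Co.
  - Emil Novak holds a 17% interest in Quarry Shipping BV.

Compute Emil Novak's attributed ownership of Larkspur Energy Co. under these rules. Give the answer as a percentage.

41.33%

Chain via Quarry Shipping BV (R1): 17% × 37% = 6.29% of Larkspur Energy Co.
Chain via Redpoint Services GmbH (R1): 44% × 41% = 18.04% of Larkspur Energy Co.
Direct interest in Larkspur Energy Co: 17%.
Aggregating (R2): 6.29% + 18.04% + 17% = 41.33%.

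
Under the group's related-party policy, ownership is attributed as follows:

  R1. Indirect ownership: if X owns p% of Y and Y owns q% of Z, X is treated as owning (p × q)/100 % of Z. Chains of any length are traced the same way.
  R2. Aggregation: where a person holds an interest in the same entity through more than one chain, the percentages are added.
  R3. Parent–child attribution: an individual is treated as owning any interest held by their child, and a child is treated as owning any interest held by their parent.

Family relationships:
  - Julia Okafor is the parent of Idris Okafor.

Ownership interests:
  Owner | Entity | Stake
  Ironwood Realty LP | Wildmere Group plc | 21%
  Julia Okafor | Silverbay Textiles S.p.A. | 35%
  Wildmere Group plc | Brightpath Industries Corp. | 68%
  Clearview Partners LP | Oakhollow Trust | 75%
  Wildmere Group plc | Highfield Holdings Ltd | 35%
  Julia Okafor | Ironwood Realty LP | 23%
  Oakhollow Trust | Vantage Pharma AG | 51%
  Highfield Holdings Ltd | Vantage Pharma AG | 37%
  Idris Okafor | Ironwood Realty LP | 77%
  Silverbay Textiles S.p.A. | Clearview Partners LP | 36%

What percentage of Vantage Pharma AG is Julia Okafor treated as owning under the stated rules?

By parent–child attribution (R3), Julia Okafor is treated as also owning Idris Okafor's interest in Ironwood Realty LP, giving 23% + 77% = 100%.
Chain via Silverbay Textiles S.p.A. → Clearview Partners LP → Oakhollow Trust (R1): 35% × 36% × 75% × 51% = 4.8195% of Vantage Pharma AG.
Chain via Ironwood Realty LP → Wildmere Group plc → Highfield Holdings Ltd (R1): 100% × 21% × 35% × 37% = 2.7195% of Vantage Pharma AG.
Aggregating (R2): 4.8195% + 2.7195% = 7.539%.

7.539%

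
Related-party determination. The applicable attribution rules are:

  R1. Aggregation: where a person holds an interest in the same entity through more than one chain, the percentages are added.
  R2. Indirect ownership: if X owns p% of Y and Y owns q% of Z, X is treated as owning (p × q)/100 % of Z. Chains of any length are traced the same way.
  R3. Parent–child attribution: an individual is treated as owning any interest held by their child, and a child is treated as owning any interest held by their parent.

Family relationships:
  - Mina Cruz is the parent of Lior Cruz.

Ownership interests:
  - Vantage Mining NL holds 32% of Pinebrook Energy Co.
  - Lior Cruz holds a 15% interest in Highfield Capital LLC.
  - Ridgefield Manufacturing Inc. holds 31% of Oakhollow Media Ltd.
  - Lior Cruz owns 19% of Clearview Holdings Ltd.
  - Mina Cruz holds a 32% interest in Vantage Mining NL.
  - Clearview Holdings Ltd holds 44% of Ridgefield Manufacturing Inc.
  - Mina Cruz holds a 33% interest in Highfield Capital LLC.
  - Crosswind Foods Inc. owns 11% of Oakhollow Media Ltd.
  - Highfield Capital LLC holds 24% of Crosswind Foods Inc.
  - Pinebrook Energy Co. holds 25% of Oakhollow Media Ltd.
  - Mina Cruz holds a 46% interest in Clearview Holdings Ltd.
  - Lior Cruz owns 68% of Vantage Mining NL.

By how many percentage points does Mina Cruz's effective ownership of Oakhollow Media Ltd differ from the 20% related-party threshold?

1.8668

By parent–child attribution (R3), Mina Cruz is treated as also owning Lior Cruz's interest in Clearview Holdings Ltd, giving 46% + 19% = 65%.
By parent–child attribution (R3), Mina Cruz is treated as also owning Lior Cruz's interest in Vantage Mining NL, giving 32% + 68% = 100%.
By parent–child attribution (R3), Mina Cruz is treated as also owning Lior Cruz's interest in Highfield Capital LLC, giving 33% + 15% = 48%.
Chain via Clearview Holdings Ltd → Ridgefield Manufacturing Inc. (R2): 65% × 44% × 31% = 8.866% of Oakhollow Media Ltd.
Chain via Vantage Mining NL → Pinebrook Energy Co. (R2): 100% × 32% × 25% = 8% of Oakhollow Media Ltd.
Chain via Highfield Capital LLC → Crosswind Foods Inc. (R2): 48% × 24% × 11% = 1.2672% of Oakhollow Media Ltd.
Aggregating (R1): 8.866% + 8% + 1.2672% = 18.1332%.
18.1332% falls short of the 20% threshold by 1.8668 percentage points.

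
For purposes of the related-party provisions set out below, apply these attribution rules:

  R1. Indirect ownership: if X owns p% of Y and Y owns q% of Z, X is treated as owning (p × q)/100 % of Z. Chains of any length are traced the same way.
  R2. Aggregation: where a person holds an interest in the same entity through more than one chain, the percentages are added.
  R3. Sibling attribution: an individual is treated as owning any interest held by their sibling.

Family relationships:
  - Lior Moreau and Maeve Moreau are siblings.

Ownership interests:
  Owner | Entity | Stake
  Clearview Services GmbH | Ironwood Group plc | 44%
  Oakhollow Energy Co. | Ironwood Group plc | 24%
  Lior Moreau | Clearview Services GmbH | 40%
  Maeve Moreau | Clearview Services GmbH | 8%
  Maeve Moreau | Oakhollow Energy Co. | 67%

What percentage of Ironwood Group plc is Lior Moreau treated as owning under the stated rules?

By sibling attribution (R3), Lior Moreau is treated as also owning Maeve Moreau's interest in Clearview Services GmbH, giving 40% + 8% = 48%.
By sibling attribution (R3), Lior Moreau is treated as owning Maeve Moreau's 67% interest in Oakhollow Energy Co.
Chain via Clearview Services GmbH (R1): 48% × 44% = 21.12% of Ironwood Group plc.
Chain via Oakhollow Energy Co. (R1): 67% × 24% = 16.08% of Ironwood Group plc.
Aggregating (R2): 21.12% + 16.08% = 37.2%.

37.2%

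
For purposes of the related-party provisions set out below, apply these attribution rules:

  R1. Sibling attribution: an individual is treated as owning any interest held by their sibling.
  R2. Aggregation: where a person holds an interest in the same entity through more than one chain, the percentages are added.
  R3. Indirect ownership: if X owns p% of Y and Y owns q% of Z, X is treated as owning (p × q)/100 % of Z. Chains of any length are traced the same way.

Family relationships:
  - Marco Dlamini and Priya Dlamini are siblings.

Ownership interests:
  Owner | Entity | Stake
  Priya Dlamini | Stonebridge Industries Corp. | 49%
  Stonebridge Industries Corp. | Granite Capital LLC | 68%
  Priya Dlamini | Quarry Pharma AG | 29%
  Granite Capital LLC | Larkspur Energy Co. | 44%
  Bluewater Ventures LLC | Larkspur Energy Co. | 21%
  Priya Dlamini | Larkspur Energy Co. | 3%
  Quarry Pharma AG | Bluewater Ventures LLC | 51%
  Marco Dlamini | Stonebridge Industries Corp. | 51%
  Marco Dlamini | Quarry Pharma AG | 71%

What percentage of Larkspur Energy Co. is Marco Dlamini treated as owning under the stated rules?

43.63%

By sibling attribution (R1), Marco Dlamini is treated as also owning Priya Dlamini's interest in Quarry Pharma AG, giving 71% + 29% = 100%.
By sibling attribution (R1), Marco Dlamini is treated as also owning Priya Dlamini's interest in Stonebridge Industries Corp, giving 51% + 49% = 100%.
By sibling attribution (R1), Marco Dlamini is treated as owning Priya Dlamini's 3% interest in Larkspur Energy Co.
Chain via Quarry Pharma AG → Bluewater Ventures LLC (R3): 100% × 51% × 21% = 10.71% of Larkspur Energy Co.
Chain via Stonebridge Industries Corp. → Granite Capital LLC (R3): 100% × 68% × 44% = 29.92% of Larkspur Energy Co.
Direct interest in Larkspur Energy Co: 3%.
Aggregating (R2): 10.71% + 29.92% + 3% = 43.63%.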